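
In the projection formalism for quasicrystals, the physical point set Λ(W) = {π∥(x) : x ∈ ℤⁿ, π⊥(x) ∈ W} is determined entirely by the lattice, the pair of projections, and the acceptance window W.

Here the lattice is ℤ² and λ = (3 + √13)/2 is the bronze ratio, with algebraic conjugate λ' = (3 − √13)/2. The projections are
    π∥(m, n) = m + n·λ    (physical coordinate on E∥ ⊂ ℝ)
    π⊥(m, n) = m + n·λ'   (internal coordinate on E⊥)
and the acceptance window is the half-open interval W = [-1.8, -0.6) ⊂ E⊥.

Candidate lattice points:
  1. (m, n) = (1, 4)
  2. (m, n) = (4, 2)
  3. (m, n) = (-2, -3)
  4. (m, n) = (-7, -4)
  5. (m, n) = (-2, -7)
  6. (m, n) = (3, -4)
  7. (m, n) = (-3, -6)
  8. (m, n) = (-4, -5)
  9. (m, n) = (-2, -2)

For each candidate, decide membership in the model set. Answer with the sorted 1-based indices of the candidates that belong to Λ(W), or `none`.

Numerically λ ≈ 3.302776 and λ' = −1/λ ≈ -0.302776.
candidate 1: (m,n)=(1,4) → π∥ = 1+4·λ ≈ 14.211103, π⊥ = 1+4·λ' ≈ -0.211103 ∉ [-1.8, -0.6) ⇒ out
candidate 2: (m,n)=(4,2) → π∥ = 4+2·λ ≈ 10.605551, π⊥ = 4+2·λ' ≈ 3.394449 ∉ [-1.8, -0.6) ⇒ out
candidate 3: (m,n)=(-2,-3) → π∥ = -2-3·λ ≈ -11.908327, π⊥ = -2-3·λ' ≈ -1.091673 ∈ [-1.8, -0.6) ⇒ IN Λ
candidate 4: (m,n)=(-7,-4) → π∥ = -7-4·λ ≈ -20.211103, π⊥ = -7-4·λ' ≈ -5.788897 ∉ [-1.8, -0.6) ⇒ out
candidate 5: (m,n)=(-2,-7) → π∥ = -2-7·λ ≈ -25.119429, π⊥ = -2-7·λ' ≈ 0.119429 ∉ [-1.8, -0.6) ⇒ out
candidate 6: (m,n)=(3,-4) → π∥ = 3-4·λ ≈ -10.211103, π⊥ = 3-4·λ' ≈ 4.211103 ∉ [-1.8, -0.6) ⇒ out
candidate 7: (m,n)=(-3,-6) → π∥ = -3-6·λ ≈ -22.816654, π⊥ = -3-6·λ' ≈ -1.183346 ∈ [-1.8, -0.6) ⇒ IN Λ
candidate 8: (m,n)=(-4,-5) → π∥ = -4-5·λ ≈ -20.513878, π⊥ = -4-5·λ' ≈ -2.486122 ∉ [-1.8, -0.6) ⇒ out
candidate 9: (m,n)=(-2,-2) → π∥ = -2-2·λ ≈ -8.605551, π⊥ = -2-2·λ' ≈ -1.394449 ∈ [-1.8, -0.6) ⇒ IN Λ

3, 7, 9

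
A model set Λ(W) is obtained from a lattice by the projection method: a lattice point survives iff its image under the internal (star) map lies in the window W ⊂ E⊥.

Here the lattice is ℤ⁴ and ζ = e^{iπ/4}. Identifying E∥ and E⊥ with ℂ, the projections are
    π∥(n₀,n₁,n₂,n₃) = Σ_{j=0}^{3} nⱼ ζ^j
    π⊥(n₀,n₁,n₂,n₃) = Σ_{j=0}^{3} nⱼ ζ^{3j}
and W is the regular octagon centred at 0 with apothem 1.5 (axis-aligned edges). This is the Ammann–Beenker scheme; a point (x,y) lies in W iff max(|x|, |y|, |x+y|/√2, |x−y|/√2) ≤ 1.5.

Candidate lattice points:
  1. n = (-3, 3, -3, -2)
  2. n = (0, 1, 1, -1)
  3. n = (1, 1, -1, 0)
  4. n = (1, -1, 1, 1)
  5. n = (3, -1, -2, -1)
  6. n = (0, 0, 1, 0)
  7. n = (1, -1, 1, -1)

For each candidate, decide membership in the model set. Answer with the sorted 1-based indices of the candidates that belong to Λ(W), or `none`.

With ζ = e^{iπ/4} the internal vectors are ζ^0,ζ^3,ζ^6,ζ^9.
candidate 1: n = (-3, 3, -3, -2) → π⊥ ≈ (-6.5355, +3.7071); max(|x|,|y|,|x±y|/√2) = 7.2426 > 1.5 ⇒ ∉ W
candidate 2: n = (0, 1, 1, -1) → π⊥ ≈ (-1.4142, -1.0000); max(|x|,|y|,|x±y|/√2) = 1.7071 > 1.5 ⇒ ∉ W
candidate 3: n = (1, 1, -1, 0) → π⊥ ≈ (+0.2929, +1.7071); max(|x|,|y|,|x±y|/√2) = 1.7071 > 1.5 ⇒ ∉ W
candidate 4: n = (1, -1, 1, 1) → π⊥ ≈ (+2.4142, -1.0000); max(|x|,|y|,|x±y|/√2) = 2.4142 > 1.5 ⇒ ∉ W
candidate 5: n = (3, -1, -2, -1) → π⊥ ≈ (+3.0000, +0.5858); max(|x|,|y|,|x±y|/√2) = 3.0000 > 1.5 ⇒ ∉ W
candidate 6: n = (0, 0, 1, 0) → π⊥ ≈ (+0.0000, -1.0000); max(|x|,|y|,|x±y|/√2) = 1.0000 ≤ 1.5 ⇒ ∈ W
candidate 7: n = (1, -1, 1, -1) → π⊥ ≈ (+1.0000, -2.4142); max(|x|,|y|,|x±y|/√2) = 2.4142 > 1.5 ⇒ ∉ W

6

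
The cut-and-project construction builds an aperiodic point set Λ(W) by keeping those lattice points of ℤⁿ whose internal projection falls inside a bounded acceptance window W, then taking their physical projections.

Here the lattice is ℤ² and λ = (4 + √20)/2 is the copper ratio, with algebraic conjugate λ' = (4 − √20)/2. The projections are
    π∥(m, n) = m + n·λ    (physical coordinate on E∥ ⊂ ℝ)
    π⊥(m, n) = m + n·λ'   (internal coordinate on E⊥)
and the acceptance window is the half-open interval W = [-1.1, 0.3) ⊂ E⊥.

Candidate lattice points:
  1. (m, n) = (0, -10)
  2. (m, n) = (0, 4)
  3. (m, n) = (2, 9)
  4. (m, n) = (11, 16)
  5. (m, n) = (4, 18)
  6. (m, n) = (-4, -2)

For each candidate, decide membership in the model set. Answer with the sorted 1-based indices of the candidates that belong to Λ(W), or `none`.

Compute λ' = (4−√20)/2 = -0.23607, so π⊥(m,n) = m -0.23607·n.
[1] lift (0,-10): star map gives 2.36068; window check -1.1 ≤ 2.36068 < 0.3 is false → out
[2] lift (0,4): star map gives -0.94427; window check -1.1 ≤ -0.94427 < 0.3 is true → IN Λ
[3] lift (2,9): star map gives -0.12461; window check -1.1 ≤ -0.12461 < 0.3 is true → IN Λ
[4] lift (11,16): star map gives 7.22291; window check -1.1 ≤ 7.22291 < 0.3 is false → out
[5] lift (4,18): star map gives -0.24922; window check -1.1 ≤ -0.24922 < 0.3 is true → IN Λ
[6] lift (-4,-2): star map gives -3.52786; window check -1.1 ≤ -3.52786 < 0.3 is false → out

2, 3, 5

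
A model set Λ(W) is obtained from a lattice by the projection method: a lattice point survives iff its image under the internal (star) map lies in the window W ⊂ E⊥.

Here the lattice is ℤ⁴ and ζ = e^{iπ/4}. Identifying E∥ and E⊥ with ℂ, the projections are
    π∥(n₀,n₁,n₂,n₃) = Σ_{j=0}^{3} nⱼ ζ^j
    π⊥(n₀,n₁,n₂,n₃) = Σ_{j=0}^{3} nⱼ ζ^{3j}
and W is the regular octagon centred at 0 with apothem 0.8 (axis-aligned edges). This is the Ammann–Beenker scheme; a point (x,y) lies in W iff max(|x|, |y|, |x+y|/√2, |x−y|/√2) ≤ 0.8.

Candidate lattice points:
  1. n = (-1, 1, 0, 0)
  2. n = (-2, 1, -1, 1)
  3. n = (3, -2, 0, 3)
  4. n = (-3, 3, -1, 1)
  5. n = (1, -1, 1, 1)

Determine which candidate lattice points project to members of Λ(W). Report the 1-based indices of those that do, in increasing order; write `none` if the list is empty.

none

With ζ = e^{iπ/4} the internal vectors are ζ^0,ζ^3,ζ^6,ζ^9.
candidate 1: n = (-1, 1, 0, 0) → π⊥ ≈ (-1.7071, +0.7071); max(|x|,|y|,|x±y|/√2) = 1.7071 > 0.8 ⇒ ∉ W
candidate 2: n = (-2, 1, -1, 1) → π⊥ ≈ (-2.0000, +2.4142); max(|x|,|y|,|x±y|/√2) = 3.1213 > 0.8 ⇒ ∉ W
candidate 3: n = (3, -2, 0, 3) → π⊥ ≈ (+6.5355, +0.7071); max(|x|,|y|,|x±y|/√2) = 6.5355 > 0.8 ⇒ ∉ W
candidate 4: n = (-3, 3, -1, 1) → π⊥ ≈ (-4.4142, +3.8284); max(|x|,|y|,|x±y|/√2) = 5.8284 > 0.8 ⇒ ∉ W
candidate 5: n = (1, -1, 1, 1) → π⊥ ≈ (+2.4142, -1.0000); max(|x|,|y|,|x±y|/√2) = 2.4142 > 0.8 ⇒ ∉ W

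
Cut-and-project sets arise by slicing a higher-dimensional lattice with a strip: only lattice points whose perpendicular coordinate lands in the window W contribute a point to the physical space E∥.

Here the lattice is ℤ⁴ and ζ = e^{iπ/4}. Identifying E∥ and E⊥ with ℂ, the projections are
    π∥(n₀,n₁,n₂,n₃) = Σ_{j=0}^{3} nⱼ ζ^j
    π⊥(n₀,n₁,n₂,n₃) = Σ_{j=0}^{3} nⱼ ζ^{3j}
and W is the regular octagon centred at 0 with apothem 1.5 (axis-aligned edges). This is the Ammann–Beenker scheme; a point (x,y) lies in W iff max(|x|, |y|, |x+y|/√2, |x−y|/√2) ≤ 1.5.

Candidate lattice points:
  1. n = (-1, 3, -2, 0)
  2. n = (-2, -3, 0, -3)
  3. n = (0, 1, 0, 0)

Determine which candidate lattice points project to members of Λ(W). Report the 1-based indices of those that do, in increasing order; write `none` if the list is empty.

Internal map: ζ^{3j} for j=0..3 gives (1,0), (−√2/2,√2/2), (0,−1), (√2/2,√2/2).
candidate 1: n = (-1, 3, -2, 0) → π⊥ ≈ (-3.12132, +4.12132); max(|x|,|y|,|x±y|/√2) = 5.12132 > 1.5 ⇒ ∉ W
candidate 2: n = (-2, -3, 0, -3) → π⊥ ≈ (-2.00000, -4.24264); max(|x|,|y|,|x±y|/√2) = 4.41421 > 1.5 ⇒ ∉ W
candidate 3: n = (0, 1, 0, 0) → π⊥ ≈ (-0.70711, +0.70711); max(|x|,|y|,|x±y|/√2) = 1.00000 ≤ 1.5 ⇒ ∈ W

3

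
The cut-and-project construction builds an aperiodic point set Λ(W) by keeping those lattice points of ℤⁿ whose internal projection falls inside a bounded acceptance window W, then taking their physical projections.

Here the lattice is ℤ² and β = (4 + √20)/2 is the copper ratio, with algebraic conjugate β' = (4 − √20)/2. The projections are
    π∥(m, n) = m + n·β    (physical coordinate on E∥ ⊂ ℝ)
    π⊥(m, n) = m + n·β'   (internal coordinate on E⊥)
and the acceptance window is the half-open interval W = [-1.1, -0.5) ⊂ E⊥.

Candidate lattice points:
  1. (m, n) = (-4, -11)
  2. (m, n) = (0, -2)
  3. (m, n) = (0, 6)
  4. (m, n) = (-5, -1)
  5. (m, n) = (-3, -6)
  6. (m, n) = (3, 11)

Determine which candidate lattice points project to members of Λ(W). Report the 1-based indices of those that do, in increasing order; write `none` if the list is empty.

none

β' = (4−√20)/2 ≈ -0.2361.
[1] lift (-4,-11): star map gives -1.4033; window check -1.1 ≤ -1.4033 < -0.5 is false → out
[2] lift (0,-2): star map gives 0.4721; window check -1.1 ≤ 0.4721 < -0.5 is false → out
[3] lift (0,6): star map gives -1.4164; window check -1.1 ≤ -1.4164 < -0.5 is false → out
[4] lift (-5,-1): star map gives -4.7639; window check -1.1 ≤ -4.7639 < -0.5 is false → out
[5] lift (-3,-6): star map gives -1.5836; window check -1.1 ≤ -1.5836 < -0.5 is false → out
[6] lift (3,11): star map gives 0.4033; window check -1.1 ≤ 0.4033 < -0.5 is false → out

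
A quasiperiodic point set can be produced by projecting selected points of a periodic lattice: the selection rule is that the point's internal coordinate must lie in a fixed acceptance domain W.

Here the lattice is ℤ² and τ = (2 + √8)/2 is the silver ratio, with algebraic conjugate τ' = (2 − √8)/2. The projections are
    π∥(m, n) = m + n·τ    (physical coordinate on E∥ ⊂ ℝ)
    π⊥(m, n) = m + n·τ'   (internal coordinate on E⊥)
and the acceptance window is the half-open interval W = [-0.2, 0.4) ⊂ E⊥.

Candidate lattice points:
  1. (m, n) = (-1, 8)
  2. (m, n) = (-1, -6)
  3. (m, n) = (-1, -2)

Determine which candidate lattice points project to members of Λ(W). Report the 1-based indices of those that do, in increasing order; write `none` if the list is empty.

3

Compute τ' = (2−√8)/2 = -0.414214, so π⊥(m,n) = m -0.414214·n.
#1 (-1,8): internal coord -1 + (8)·τ' = -4.313708; -4.313708 ∉ [-0.2, 0.4) → out
#2 (-1,-6): internal coord -1 + (-6)·τ' = +1.485281; +1.485281 ∉ [-0.2, 0.4) → out
#3 (-1,-2): internal coord -1 + (-2)·τ' = -0.171573; -0.171573 ∈ [-0.2, 0.4) → IN Λ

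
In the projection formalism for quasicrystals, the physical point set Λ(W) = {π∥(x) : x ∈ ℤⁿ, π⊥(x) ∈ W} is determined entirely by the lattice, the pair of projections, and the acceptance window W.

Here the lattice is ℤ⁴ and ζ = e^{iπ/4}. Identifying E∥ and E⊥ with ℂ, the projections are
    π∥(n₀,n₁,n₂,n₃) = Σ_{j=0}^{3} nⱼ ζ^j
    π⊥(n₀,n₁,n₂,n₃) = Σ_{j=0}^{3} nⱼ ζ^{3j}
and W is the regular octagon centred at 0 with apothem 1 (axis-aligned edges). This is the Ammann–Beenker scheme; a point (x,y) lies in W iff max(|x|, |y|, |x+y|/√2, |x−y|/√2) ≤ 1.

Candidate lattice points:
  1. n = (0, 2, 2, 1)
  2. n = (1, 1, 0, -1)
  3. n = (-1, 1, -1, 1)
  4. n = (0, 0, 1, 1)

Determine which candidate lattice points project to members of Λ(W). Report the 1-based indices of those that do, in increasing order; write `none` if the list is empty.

1, 2, 4

Internal map: ζ^{3j} for j=0..3 gives (1,0), (−√2/2,√2/2), (0,−1), (√2/2,√2/2).
#1 (0, 2, 2, 1): internal (-0.7071, 0.1213); octagon support 0.7071 vs apothem 1 → ∈ W
#2 (1, 1, 0, -1): internal (-0.4142, 0.0000); octagon support 0.4142 vs apothem 1 → ∈ W
#3 (-1, 1, -1, 1): internal (-1.0000, 2.4142); octagon support 2.4142 vs apothem 1 → ∉ W
#4 (0, 0, 1, 1): internal (0.7071, -0.2929); octagon support 0.7071 vs apothem 1 → ∈ W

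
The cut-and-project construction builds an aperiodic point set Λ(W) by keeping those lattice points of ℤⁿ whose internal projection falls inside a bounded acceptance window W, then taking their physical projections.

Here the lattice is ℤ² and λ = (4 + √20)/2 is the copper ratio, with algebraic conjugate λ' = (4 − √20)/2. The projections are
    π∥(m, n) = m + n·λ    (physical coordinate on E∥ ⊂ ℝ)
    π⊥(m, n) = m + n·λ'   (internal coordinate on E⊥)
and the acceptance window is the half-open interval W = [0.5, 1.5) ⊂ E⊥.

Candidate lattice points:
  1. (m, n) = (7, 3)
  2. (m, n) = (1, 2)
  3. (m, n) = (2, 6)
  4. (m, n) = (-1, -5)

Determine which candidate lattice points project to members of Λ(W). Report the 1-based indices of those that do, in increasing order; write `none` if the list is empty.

2, 3

Compute λ' = (4−√20)/2 = -0.23607, so π⊥(m,n) = m -0.23607·n.
#1 (7,3): internal coord 7 + (3)·λ' = +6.29180; +6.29180 ∉ [0.5, 1.5) → out
#2 (1,2): internal coord 1 + (2)·λ' = +0.52786; +0.52786 ∈ [0.5, 1.5) → IN Λ
#3 (2,6): internal coord 2 + (6)·λ' = +0.58359; +0.58359 ∈ [0.5, 1.5) → IN Λ
#4 (-1,-5): internal coord -1 + (-5)·λ' = +0.18034; +0.18034 ∉ [0.5, 1.5) → out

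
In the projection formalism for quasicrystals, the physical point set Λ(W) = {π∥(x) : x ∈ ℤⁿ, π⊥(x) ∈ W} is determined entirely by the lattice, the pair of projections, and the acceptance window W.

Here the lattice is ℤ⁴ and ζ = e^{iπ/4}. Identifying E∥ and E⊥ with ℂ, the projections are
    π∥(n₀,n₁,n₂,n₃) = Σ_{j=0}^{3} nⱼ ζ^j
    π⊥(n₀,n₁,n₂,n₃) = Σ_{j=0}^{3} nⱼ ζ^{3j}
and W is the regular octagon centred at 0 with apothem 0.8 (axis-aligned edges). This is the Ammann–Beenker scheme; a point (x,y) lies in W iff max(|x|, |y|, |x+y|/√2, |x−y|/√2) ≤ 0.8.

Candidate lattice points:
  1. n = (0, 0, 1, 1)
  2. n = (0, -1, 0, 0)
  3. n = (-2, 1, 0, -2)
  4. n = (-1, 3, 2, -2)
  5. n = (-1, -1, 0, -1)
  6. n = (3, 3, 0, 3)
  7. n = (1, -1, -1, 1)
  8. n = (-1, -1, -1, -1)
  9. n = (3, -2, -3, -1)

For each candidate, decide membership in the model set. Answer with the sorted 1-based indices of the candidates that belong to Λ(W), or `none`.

Internal map: ζ^{3j} for j=0..3 gives (1,0), (−√2/2,√2/2), (0,−1), (√2/2,√2/2).
#1 (0, 0, 1, 1): internal (0.707107, -0.292893); octagon support 0.707107 vs apothem 0.8 → ∈ W
#2 (0, -1, 0, 0): internal (0.707107, -0.707107); octagon support 1.000000 vs apothem 0.8 → ∉ W
#3 (-2, 1, 0, -2): internal (-4.121320, -0.707107); octagon support 4.121320 vs apothem 0.8 → ∉ W
#4 (-1, 3, 2, -2): internal (-4.535534, -1.292893); octagon support 4.535534 vs apothem 0.8 → ∉ W
#5 (-1, -1, 0, -1): internal (-1.000000, -1.414214); octagon support 1.707107 vs apothem 0.8 → ∉ W
#6 (3, 3, 0, 3): internal (3.000000, 4.242641); octagon support 5.121320 vs apothem 0.8 → ∉ W
#7 (1, -1, -1, 1): internal (2.414214, 1.000000); octagon support 2.414214 vs apothem 0.8 → ∉ W
#8 (-1, -1, -1, -1): internal (-1.000000, -0.414214); octagon support 1.000000 vs apothem 0.8 → ∉ W
#9 (3, -2, -3, -1): internal (3.707107, 0.878680); octagon support 3.707107 vs apothem 0.8 → ∉ W

1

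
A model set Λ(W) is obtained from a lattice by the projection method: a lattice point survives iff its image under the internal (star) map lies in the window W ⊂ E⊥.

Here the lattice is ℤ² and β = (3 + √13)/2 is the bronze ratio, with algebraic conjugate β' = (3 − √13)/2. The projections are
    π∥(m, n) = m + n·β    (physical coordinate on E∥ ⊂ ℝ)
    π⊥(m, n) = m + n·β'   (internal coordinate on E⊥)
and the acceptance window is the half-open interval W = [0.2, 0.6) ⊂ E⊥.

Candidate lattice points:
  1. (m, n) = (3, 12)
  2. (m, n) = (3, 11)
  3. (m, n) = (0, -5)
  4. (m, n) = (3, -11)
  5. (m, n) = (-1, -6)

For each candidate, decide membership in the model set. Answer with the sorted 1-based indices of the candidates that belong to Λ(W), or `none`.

none

Compute β' = (3−√13)/2 = -0.30278, so π⊥(m,n) = m -0.30278·n.
candidate 1: (m,n)=(3,12) → π∥ = 3+12·β ≈ 42.63331, π⊥ = 3+12·β' ≈ -0.63331 ∉ [0.2, 0.6) ⇒ out
candidate 2: (m,n)=(3,11) → π∥ = 3+11·β ≈ 39.33053, π⊥ = 3+11·β' ≈ -0.33053 ∉ [0.2, 0.6) ⇒ out
candidate 3: (m,n)=(0,-5) → π∥ = 0-5·β ≈ -16.51388, π⊥ = 0-5·β' ≈ 1.51388 ∉ [0.2, 0.6) ⇒ out
candidate 4: (m,n)=(3,-11) → π∥ = 3-11·β ≈ -33.33053, π⊥ = 3-11·β' ≈ 6.33053 ∉ [0.2, 0.6) ⇒ out
candidate 5: (m,n)=(-1,-6) → π∥ = -1-6·β ≈ -20.81665, π⊥ = -1-6·β' ≈ 0.81665 ∉ [0.2, 0.6) ⇒ out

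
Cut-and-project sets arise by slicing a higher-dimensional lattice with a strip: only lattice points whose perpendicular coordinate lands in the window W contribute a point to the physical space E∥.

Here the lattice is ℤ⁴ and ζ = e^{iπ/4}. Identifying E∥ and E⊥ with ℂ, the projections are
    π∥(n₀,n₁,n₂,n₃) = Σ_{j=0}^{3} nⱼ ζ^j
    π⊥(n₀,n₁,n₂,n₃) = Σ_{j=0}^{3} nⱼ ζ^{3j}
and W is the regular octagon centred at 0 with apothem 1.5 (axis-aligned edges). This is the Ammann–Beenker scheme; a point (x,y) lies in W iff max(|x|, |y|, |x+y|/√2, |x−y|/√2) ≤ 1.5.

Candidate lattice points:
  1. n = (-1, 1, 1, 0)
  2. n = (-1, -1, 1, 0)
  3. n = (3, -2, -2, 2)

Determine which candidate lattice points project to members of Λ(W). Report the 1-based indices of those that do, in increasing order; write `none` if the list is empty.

none

With ζ = e^{iπ/4} the internal vectors are ζ^0,ζ^3,ζ^6,ζ^9.
candidate 1: n = (-1, 1, 1, 0) → π⊥ ≈ (-1.7071, -0.2929); max(|x|,|y|,|x±y|/√2) = 1.7071 > 1.5 ⇒ ∉ W
candidate 2: n = (-1, -1, 1, 0) → π⊥ ≈ (-0.2929, -1.7071); max(|x|,|y|,|x±y|/√2) = 1.7071 > 1.5 ⇒ ∉ W
candidate 3: n = (3, -2, -2, 2) → π⊥ ≈ (+5.8284, +2.0000); max(|x|,|y|,|x±y|/√2) = 5.8284 > 1.5 ⇒ ∉ W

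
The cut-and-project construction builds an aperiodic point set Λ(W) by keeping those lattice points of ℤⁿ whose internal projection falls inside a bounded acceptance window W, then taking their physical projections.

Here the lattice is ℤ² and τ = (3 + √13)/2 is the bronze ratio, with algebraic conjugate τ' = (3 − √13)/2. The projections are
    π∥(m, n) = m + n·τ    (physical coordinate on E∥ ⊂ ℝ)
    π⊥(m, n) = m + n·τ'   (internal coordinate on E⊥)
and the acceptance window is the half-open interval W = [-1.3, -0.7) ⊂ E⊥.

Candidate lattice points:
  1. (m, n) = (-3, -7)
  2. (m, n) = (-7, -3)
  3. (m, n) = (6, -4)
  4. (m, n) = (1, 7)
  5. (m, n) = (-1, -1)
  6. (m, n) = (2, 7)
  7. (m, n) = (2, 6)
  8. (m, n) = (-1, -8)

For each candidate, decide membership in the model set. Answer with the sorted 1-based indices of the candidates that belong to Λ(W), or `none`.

1, 4

Numerically τ ≈ 3.30278 and τ' = −1/τ ≈ -0.30278.
candidate 1: (m,n)=(-3,-7) → π∥ = -3-7·τ ≈ -26.11943, π⊥ = -3-7·τ' ≈ -0.88057 ∈ [-1.3, -0.7) ⇒ IN Λ
candidate 2: (m,n)=(-7,-3) → π∥ = -7-3·τ ≈ -16.90833, π⊥ = -7-3·τ' ≈ -6.09167 ∉ [-1.3, -0.7) ⇒ out
candidate 3: (m,n)=(6,-4) → π∥ = 6-4·τ ≈ -7.21110, π⊥ = 6-4·τ' ≈ 7.21110 ∉ [-1.3, -0.7) ⇒ out
candidate 4: (m,n)=(1,7) → π∥ = 1+7·τ ≈ 24.11943, π⊥ = 1+7·τ' ≈ -1.11943 ∈ [-1.3, -0.7) ⇒ IN Λ
candidate 5: (m,n)=(-1,-1) → π∥ = -1-1·τ ≈ -4.30278, π⊥ = -1-1·τ' ≈ -0.69722 ∉ [-1.3, -0.7) ⇒ out
candidate 6: (m,n)=(2,7) → π∥ = 2+7·τ ≈ 25.11943, π⊥ = 2+7·τ' ≈ -0.11943 ∉ [-1.3, -0.7) ⇒ out
candidate 7: (m,n)=(2,6) → π∥ = 2+6·τ ≈ 21.81665, π⊥ = 2+6·τ' ≈ 0.18335 ∉ [-1.3, -0.7) ⇒ out
candidate 8: (m,n)=(-1,-8) → π∥ = -1-8·τ ≈ -27.42221, π⊥ = -1-8·τ' ≈ 1.42221 ∉ [-1.3, -0.7) ⇒ out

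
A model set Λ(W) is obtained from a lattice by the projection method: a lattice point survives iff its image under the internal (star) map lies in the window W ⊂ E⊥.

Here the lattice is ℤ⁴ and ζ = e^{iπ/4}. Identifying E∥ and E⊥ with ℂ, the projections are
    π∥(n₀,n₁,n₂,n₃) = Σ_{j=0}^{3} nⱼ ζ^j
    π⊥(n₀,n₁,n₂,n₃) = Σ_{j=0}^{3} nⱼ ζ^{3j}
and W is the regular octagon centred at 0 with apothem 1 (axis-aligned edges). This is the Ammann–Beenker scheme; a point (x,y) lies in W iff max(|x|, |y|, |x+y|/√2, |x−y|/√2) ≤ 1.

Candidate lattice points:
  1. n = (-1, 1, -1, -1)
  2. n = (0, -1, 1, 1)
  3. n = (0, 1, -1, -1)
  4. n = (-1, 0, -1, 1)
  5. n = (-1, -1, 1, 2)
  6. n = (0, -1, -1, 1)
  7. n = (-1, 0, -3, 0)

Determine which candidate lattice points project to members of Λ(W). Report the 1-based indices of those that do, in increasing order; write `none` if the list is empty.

π⊥(n) = n₀ + n₁ζ³ + n₂ζ⁶ + n₃ζ⁹ where ζ = e^{iπ/4}.
candidate 1: n = (-1, 1, -1, -1) → π⊥ ≈ (-2.414214, +1.000000); max(|x|,|y|,|x±y|/√2) = 2.414214 > 1 ⇒ ∉ W
candidate 2: n = (0, -1, 1, 1) → π⊥ ≈ (+1.414214, -1.000000); max(|x|,|y|,|x±y|/√2) = 1.707107 > 1 ⇒ ∉ W
candidate 3: n = (0, 1, -1, -1) → π⊥ ≈ (-1.414214, +1.000000); max(|x|,|y|,|x±y|/√2) = 1.707107 > 1 ⇒ ∉ W
candidate 4: n = (-1, 0, -1, 1) → π⊥ ≈ (-0.292893, +1.707107); max(|x|,|y|,|x±y|/√2) = 1.707107 > 1 ⇒ ∉ W
candidate 5: n = (-1, -1, 1, 2) → π⊥ ≈ (+1.121320, -0.292893); max(|x|,|y|,|x±y|/√2) = 1.121320 > 1 ⇒ ∉ W
candidate 6: n = (0, -1, -1, 1) → π⊥ ≈ (+1.414214, +1.000000); max(|x|,|y|,|x±y|/√2) = 1.707107 > 1 ⇒ ∉ W
candidate 7: n = (-1, 0, -3, 0) → π⊥ ≈ (-1.000000, +3.000000); max(|x|,|y|,|x±y|/√2) = 3.000000 > 1 ⇒ ∉ W

none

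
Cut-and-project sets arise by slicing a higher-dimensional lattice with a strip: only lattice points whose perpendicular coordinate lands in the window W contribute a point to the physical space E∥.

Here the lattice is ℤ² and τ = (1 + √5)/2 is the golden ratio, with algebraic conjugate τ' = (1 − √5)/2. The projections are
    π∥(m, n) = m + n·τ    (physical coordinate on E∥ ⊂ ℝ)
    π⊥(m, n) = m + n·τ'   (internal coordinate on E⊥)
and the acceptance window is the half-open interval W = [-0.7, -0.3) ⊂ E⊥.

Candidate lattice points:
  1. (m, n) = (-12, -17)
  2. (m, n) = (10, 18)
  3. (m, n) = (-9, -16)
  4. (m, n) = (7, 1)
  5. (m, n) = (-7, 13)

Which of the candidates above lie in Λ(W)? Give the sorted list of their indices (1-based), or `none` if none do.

none

Numerically τ ≈ 1.618034 and τ' = −1/τ ≈ -0.618034.
[1] lift (-12,-17): star map gives -1.493422; window check -0.7 ≤ -1.493422 < -0.3 is false → out
[2] lift (10,18): star map gives -1.124612; window check -0.7 ≤ -1.124612 < -0.3 is false → out
[3] lift (-9,-16): star map gives 0.888544; window check -0.7 ≤ 0.888544 < -0.3 is false → out
[4] lift (7,1): star map gives 6.381966; window check -0.7 ≤ 6.381966 < -0.3 is false → out
[5] lift (-7,13): star map gives -15.034442; window check -0.7 ≤ -15.034442 < -0.3 is false → out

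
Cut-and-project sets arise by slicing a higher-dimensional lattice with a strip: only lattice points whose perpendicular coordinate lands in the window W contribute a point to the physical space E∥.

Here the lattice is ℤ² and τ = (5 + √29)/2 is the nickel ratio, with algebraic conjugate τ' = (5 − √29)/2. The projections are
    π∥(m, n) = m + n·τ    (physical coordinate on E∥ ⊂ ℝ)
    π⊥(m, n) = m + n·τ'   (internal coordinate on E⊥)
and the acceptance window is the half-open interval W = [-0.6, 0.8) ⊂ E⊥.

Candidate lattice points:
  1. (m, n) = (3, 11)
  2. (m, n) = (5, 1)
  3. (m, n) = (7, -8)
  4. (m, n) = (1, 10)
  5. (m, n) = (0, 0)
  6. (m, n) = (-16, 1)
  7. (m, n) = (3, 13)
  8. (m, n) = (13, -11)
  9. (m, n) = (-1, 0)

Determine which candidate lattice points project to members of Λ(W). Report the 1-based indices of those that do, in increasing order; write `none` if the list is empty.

Numerically τ ≈ 5.1926 and τ' = −1/τ ≈ -0.1926.
candidate 1: (m,n)=(3,11) → π∥ = 3+11·τ ≈ 60.1184, π⊥ = 3+11·τ' ≈ 0.8816 ∉ [-0.6, 0.8) ⇒ out
candidate 2: (m,n)=(5,1) → π∥ = 5+1·τ ≈ 10.1926, π⊥ = 5+1·τ' ≈ 4.8074 ∉ [-0.6, 0.8) ⇒ out
candidate 3: (m,n)=(7,-8) → π∥ = 7-8·τ ≈ -34.5407, π⊥ = 7-8·τ' ≈ 8.5407 ∉ [-0.6, 0.8) ⇒ out
candidate 4: (m,n)=(1,10) → π∥ = 1+10·τ ≈ 52.9258, π⊥ = 1+10·τ' ≈ -0.9258 ∉ [-0.6, 0.8) ⇒ out
candidate 5: (m,n)=(0,0) → π∥ = 0+0·τ ≈ 0.0000, π⊥ = 0+0·τ' ≈ 0.0000 ∈ [-0.6, 0.8) ⇒ IN Λ
candidate 6: (m,n)=(-16,1) → π∥ = -16+1·τ ≈ -10.8074, π⊥ = -16+1·τ' ≈ -16.1926 ∉ [-0.6, 0.8) ⇒ out
candidate 7: (m,n)=(3,13) → π∥ = 3+13·τ ≈ 70.5036, π⊥ = 3+13·τ' ≈ 0.4964 ∈ [-0.6, 0.8) ⇒ IN Λ
candidate 8: (m,n)=(13,-11) → π∥ = 13-11·τ ≈ -44.1184, π⊥ = 13-11·τ' ≈ 15.1184 ∉ [-0.6, 0.8) ⇒ out
candidate 9: (m,n)=(-1,0) → π∥ = -1+0·τ ≈ -1.0000, π⊥ = -1+0·τ' ≈ -1.0000 ∉ [-0.6, 0.8) ⇒ out

5, 7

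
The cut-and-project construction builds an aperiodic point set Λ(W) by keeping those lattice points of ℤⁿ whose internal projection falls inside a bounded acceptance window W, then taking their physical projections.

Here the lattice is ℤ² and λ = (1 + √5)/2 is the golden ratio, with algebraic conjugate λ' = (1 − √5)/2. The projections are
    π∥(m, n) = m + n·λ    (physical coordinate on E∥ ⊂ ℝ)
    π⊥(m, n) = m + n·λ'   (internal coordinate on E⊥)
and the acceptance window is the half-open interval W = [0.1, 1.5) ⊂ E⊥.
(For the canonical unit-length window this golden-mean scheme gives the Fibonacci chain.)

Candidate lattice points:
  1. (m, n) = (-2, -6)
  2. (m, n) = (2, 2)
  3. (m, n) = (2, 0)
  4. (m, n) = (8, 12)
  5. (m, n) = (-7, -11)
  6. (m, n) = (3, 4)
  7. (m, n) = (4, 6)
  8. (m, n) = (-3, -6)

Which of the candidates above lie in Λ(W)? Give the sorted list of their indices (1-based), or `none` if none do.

2, 4, 6, 7, 8

λ' = (1−√5)/2 ≈ -0.618034.
#1 (-2,-6): internal coord -2 + (-6)·λ' = +1.708204; +1.708204 ∉ [0.1, 1.5) → out
#2 (2,2): internal coord 2 + (2)·λ' = +0.763932; +0.763932 ∈ [0.1, 1.5) → IN Λ
#3 (2,0): internal coord 2 + (0)·λ' = +2.000000; +2.000000 ∉ [0.1, 1.5) → out
#4 (8,12): internal coord 8 + (12)·λ' = +0.583592; +0.583592 ∈ [0.1, 1.5) → IN Λ
#5 (-7,-11): internal coord -7 + (-11)·λ' = -0.201626; -0.201626 ∉ [0.1, 1.5) → out
#6 (3,4): internal coord 3 + (4)·λ' = +0.527864; +0.527864 ∈ [0.1, 1.5) → IN Λ
#7 (4,6): internal coord 4 + (6)·λ' = +0.291796; +0.291796 ∈ [0.1, 1.5) → IN Λ
#8 (-3,-6): internal coord -3 + (-6)·λ' = +0.708204; +0.708204 ∈ [0.1, 1.5) → IN Λ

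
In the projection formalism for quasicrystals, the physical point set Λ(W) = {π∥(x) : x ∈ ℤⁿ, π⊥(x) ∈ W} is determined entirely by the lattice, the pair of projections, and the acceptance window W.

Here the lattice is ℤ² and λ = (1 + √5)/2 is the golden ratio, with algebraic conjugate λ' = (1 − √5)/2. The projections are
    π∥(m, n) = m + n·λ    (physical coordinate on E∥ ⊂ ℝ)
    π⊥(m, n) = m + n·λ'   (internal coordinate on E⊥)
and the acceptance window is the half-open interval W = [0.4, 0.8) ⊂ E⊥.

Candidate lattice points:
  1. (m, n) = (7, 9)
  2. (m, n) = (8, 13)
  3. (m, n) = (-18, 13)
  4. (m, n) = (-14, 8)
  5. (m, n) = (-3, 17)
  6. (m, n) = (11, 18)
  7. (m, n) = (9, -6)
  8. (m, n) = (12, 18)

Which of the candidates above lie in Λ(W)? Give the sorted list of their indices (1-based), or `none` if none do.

Compute λ' = (1−√5)/2 = -0.61803, so π⊥(m,n) = m -0.61803·n.
candidate 1: (m,n)=(7,9) → π∥ = 7+9·λ ≈ 21.56231, π⊥ = 7+9·λ' ≈ 1.43769 ∉ [0.4, 0.8) ⇒ out
candidate 2: (m,n)=(8,13) → π∥ = 8+13·λ ≈ 29.03444, π⊥ = 8+13·λ' ≈ -0.03444 ∉ [0.4, 0.8) ⇒ out
candidate 3: (m,n)=(-18,13) → π∥ = -18+13·λ ≈ 3.03444, π⊥ = -18+13·λ' ≈ -26.03444 ∉ [0.4, 0.8) ⇒ out
candidate 4: (m,n)=(-14,8) → π∥ = -14+8·λ ≈ -1.05573, π⊥ = -14+8·λ' ≈ -18.94427 ∉ [0.4, 0.8) ⇒ out
candidate 5: (m,n)=(-3,17) → π∥ = -3+17·λ ≈ 24.50658, π⊥ = -3+17·λ' ≈ -13.50658 ∉ [0.4, 0.8) ⇒ out
candidate 6: (m,n)=(11,18) → π∥ = 11+18·λ ≈ 40.12461, π⊥ = 11+18·λ' ≈ -0.12461 ∉ [0.4, 0.8) ⇒ out
candidate 7: (m,n)=(9,-6) → π∥ = 9-6·λ ≈ -0.70820, π⊥ = 9-6·λ' ≈ 12.70820 ∉ [0.4, 0.8) ⇒ out
candidate 8: (m,n)=(12,18) → π∥ = 12+18·λ ≈ 41.12461, π⊥ = 12+18·λ' ≈ 0.87539 ∉ [0.4, 0.8) ⇒ out

none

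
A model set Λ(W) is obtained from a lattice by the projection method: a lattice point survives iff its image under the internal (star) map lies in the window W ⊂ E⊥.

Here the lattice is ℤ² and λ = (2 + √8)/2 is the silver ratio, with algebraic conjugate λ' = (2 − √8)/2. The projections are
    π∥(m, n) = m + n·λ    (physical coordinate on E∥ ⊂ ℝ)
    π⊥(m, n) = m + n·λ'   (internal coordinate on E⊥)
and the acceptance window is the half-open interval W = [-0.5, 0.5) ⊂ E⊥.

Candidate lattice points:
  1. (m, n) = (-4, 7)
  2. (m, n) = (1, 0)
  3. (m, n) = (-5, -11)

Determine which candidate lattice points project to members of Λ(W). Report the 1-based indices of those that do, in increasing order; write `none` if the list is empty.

3

λ' = (2−√8)/2 ≈ -0.414214.
candidate 1: (m,n)=(-4,7) → π∥ = -4+7·λ ≈ 12.899495, π⊥ = -4+7·λ' ≈ -6.899495 ∉ [-0.5, 0.5) ⇒ out
candidate 2: (m,n)=(1,0) → π∥ = 1+0·λ ≈ 1.000000, π⊥ = 1+0·λ' ≈ 1.000000 ∉ [-0.5, 0.5) ⇒ out
candidate 3: (m,n)=(-5,-11) → π∥ = -5-11·λ ≈ -31.556349, π⊥ = -5-11·λ' ≈ -0.443651 ∈ [-0.5, 0.5) ⇒ IN Λ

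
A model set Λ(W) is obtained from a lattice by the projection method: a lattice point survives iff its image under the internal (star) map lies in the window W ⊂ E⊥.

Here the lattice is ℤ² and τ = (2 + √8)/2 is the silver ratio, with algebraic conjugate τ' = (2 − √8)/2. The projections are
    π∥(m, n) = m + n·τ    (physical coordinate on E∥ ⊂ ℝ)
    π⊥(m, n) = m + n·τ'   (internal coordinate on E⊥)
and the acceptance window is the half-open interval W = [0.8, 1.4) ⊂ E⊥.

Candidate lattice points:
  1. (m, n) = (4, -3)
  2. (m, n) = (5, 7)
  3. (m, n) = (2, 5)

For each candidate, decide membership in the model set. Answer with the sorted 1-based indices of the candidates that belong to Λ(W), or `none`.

τ' = (2−√8)/2 ≈ -0.4142.
[1] lift (4,-3): star map gives 5.2426; window check 0.8 ≤ 5.2426 < 1.4 is false → out
[2] lift (5,7): star map gives 2.1005; window check 0.8 ≤ 2.1005 < 1.4 is false → out
[3] lift (2,5): star map gives -0.0711; window check 0.8 ≤ -0.0711 < 1.4 is false → out

none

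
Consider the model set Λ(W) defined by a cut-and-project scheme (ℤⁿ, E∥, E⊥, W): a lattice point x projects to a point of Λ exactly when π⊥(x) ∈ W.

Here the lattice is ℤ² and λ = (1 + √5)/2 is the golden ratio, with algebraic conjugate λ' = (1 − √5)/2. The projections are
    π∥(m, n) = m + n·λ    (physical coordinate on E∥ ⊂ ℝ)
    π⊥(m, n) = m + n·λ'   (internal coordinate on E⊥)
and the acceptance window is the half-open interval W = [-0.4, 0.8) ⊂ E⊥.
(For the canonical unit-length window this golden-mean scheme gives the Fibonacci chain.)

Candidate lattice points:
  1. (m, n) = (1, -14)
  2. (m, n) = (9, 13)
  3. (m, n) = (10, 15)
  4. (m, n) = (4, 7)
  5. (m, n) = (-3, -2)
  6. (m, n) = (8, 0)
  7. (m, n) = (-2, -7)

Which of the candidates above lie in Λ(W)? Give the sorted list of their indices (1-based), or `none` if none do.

Numerically λ ≈ 1.6180 and λ' = −1/λ ≈ -0.6180.
#1 (1,-14): internal coord 1 + (-14)·λ' = +9.6525; +9.6525 ∉ [-0.4, 0.8) → out
#2 (9,13): internal coord 9 + (13)·λ' = +0.9656; +0.9656 ∉ [-0.4, 0.8) → out
#3 (10,15): internal coord 10 + (15)·λ' = +0.7295; +0.7295 ∈ [-0.4, 0.8) → IN Λ
#4 (4,7): internal coord 4 + (7)·λ' = -0.3262; -0.3262 ∈ [-0.4, 0.8) → IN Λ
#5 (-3,-2): internal coord -3 + (-2)·λ' = -1.7639; -1.7639 ∉ [-0.4, 0.8) → out
#6 (8,0): internal coord 8 + (0)·λ' = +8.0000; +8.0000 ∉ [-0.4, 0.8) → out
#7 (-2,-7): internal coord -2 + (-7)·λ' = +2.3262; +2.3262 ∉ [-0.4, 0.8) → out

3, 4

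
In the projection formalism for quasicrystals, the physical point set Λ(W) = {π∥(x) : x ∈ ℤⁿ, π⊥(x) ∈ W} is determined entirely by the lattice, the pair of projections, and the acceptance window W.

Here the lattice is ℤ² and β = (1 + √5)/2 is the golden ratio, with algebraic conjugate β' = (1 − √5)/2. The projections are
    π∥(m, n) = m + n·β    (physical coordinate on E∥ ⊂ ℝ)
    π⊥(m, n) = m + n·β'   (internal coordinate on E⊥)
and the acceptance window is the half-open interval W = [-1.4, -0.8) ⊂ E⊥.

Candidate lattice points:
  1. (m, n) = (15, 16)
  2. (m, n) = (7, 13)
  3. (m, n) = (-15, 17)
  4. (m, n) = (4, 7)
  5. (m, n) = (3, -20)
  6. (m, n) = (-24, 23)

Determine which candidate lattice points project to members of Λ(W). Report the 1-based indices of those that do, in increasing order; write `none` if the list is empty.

2

Numerically β ≈ 1.61803 and β' = −1/β ≈ -0.61803.
candidate 1: (m,n)=(15,16) → π∥ = 15+16·β ≈ 40.88854, π⊥ = 15+16·β' ≈ 5.11146 ∉ [-1.4, -0.8) ⇒ out
candidate 2: (m,n)=(7,13) → π∥ = 7+13·β ≈ 28.03444, π⊥ = 7+13·β' ≈ -1.03444 ∈ [-1.4, -0.8) ⇒ IN Λ
candidate 3: (m,n)=(-15,17) → π∥ = -15+17·β ≈ 12.50658, π⊥ = -15+17·β' ≈ -25.50658 ∉ [-1.4, -0.8) ⇒ out
candidate 4: (m,n)=(4,7) → π∥ = 4+7·β ≈ 15.32624, π⊥ = 4+7·β' ≈ -0.32624 ∉ [-1.4, -0.8) ⇒ out
candidate 5: (m,n)=(3,-20) → π∥ = 3-20·β ≈ -29.36068, π⊥ = 3-20·β' ≈ 15.36068 ∉ [-1.4, -0.8) ⇒ out
candidate 6: (m,n)=(-24,23) → π∥ = -24+23·β ≈ 13.21478, π⊥ = -24+23·β' ≈ -38.21478 ∉ [-1.4, -0.8) ⇒ out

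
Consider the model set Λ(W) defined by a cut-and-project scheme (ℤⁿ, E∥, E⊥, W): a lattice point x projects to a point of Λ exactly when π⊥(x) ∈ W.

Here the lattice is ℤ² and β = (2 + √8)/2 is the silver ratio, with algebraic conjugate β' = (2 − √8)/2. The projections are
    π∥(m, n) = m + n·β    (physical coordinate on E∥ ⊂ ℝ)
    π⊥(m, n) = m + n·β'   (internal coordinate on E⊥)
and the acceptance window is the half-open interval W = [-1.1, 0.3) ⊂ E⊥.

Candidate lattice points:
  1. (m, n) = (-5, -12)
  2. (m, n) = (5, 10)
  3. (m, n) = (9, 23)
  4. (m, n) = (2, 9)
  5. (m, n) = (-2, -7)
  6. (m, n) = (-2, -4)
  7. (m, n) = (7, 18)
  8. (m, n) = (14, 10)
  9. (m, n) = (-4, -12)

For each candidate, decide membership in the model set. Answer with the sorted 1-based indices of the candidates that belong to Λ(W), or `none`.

1, 3, 6, 7

Numerically β ≈ 2.4142 and β' = −1/β ≈ -0.4142.
#1 (-5,-12): internal coord -5 + (-12)·β' = -0.0294; -0.0294 ∈ [-1.1, 0.3) → IN Λ
#2 (5,10): internal coord 5 + (10)·β' = +0.8579; +0.8579 ∉ [-1.1, 0.3) → out
#3 (9,23): internal coord 9 + (23)·β' = -0.5269; -0.5269 ∈ [-1.1, 0.3) → IN Λ
#4 (2,9): internal coord 2 + (9)·β' = -1.7279; -1.7279 ∉ [-1.1, 0.3) → out
#5 (-2,-7): internal coord -2 + (-7)·β' = +0.8995; +0.8995 ∉ [-1.1, 0.3) → out
#6 (-2,-4): internal coord -2 + (-4)·β' = -0.3431; -0.3431 ∈ [-1.1, 0.3) → IN Λ
#7 (7,18): internal coord 7 + (18)·β' = -0.4558; -0.4558 ∈ [-1.1, 0.3) → IN Λ
#8 (14,10): internal coord 14 + (10)·β' = +9.8579; +9.8579 ∉ [-1.1, 0.3) → out
#9 (-4,-12): internal coord -4 + (-12)·β' = +0.9706; +0.9706 ∉ [-1.1, 0.3) → out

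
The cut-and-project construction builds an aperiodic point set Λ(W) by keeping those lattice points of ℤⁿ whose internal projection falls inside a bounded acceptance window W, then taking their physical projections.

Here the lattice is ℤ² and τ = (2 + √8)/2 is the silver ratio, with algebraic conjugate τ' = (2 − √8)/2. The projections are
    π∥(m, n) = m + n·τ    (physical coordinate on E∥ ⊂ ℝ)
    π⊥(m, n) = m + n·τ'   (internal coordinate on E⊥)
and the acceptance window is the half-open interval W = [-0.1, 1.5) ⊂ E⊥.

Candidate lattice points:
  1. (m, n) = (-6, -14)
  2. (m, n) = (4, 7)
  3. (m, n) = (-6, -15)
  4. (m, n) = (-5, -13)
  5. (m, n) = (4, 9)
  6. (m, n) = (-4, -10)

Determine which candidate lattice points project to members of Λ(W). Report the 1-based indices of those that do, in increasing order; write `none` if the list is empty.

2, 3, 4, 5, 6

Compute τ' = (2−√8)/2 = -0.41421, so π⊥(m,n) = m -0.41421·n.
[1] lift (-6,-14): star map gives -0.20101; window check -0.1 ≤ -0.20101 < 1.5 is false → out
[2] lift (4,7): star map gives 1.10051; window check -0.1 ≤ 1.10051 < 1.5 is true → IN Λ
[3] lift (-6,-15): star map gives 0.21320; window check -0.1 ≤ 0.21320 < 1.5 is true → IN Λ
[4] lift (-5,-13): star map gives 0.38478; window check -0.1 ≤ 0.38478 < 1.5 is true → IN Λ
[5] lift (4,9): star map gives 0.27208; window check -0.1 ≤ 0.27208 < 1.5 is true → IN Λ
[6] lift (-4,-10): star map gives 0.14214; window check -0.1 ≤ 0.14214 < 1.5 is true → IN Λ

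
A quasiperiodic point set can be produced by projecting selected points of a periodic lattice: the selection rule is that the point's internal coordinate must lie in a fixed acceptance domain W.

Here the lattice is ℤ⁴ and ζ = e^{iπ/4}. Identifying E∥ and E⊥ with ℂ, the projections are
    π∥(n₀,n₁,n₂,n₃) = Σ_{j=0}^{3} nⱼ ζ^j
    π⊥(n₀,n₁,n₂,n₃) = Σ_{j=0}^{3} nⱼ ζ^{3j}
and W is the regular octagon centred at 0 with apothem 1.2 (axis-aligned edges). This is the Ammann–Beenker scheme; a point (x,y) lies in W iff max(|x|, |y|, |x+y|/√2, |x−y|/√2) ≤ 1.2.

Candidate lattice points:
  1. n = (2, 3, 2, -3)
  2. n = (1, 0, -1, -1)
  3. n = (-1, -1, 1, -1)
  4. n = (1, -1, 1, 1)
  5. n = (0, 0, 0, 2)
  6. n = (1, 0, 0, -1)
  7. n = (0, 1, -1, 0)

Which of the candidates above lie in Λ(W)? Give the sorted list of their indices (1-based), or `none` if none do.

Internal map: ζ^{3j} for j=0..3 gives (1,0), (−√2/2,√2/2), (0,−1), (√2/2,√2/2).
#1 (2, 3, 2, -3): internal (-2.2426, -2.0000); octagon support 3.0000 vs apothem 1.2 → ∉ W
#2 (1, 0, -1, -1): internal (0.2929, 0.2929); octagon support 0.4142 vs apothem 1.2 → ∈ W
#3 (-1, -1, 1, -1): internal (-1.0000, -2.4142); octagon support 2.4142 vs apothem 1.2 → ∉ W
#4 (1, -1, 1, 1): internal (2.4142, -1.0000); octagon support 2.4142 vs apothem 1.2 → ∉ W
#5 (0, 0, 0, 2): internal (1.4142, 1.4142); octagon support 2.0000 vs apothem 1.2 → ∉ W
#6 (1, 0, 0, -1): internal (0.2929, -0.7071); octagon support 0.7071 vs apothem 1.2 → ∈ W
#7 (0, 1, -1, 0): internal (-0.7071, 1.7071); octagon support 1.7071 vs apothem 1.2 → ∉ W

2, 6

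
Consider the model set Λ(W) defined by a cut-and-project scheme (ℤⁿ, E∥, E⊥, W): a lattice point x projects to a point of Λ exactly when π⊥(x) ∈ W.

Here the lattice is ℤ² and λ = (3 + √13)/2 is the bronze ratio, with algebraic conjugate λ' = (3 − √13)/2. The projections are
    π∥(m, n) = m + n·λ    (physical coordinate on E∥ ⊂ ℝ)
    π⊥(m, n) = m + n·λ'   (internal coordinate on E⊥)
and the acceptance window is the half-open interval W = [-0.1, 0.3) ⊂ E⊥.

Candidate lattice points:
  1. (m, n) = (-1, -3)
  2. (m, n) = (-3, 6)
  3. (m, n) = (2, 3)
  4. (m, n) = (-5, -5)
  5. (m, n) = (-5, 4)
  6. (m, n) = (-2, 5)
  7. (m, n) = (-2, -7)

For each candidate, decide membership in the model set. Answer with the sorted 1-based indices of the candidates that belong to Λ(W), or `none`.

λ' = (3−√13)/2 ≈ -0.302776.
#1 (-1,-3): internal coord -1 + (-3)·λ' = -0.091673; -0.091673 ∈ [-0.1, 0.3) → IN Λ
#2 (-3,6): internal coord -3 + (6)·λ' = -4.816654; -4.816654 ∉ [-0.1, 0.3) → out
#3 (2,3): internal coord 2 + (3)·λ' = +1.091673; +1.091673 ∉ [-0.1, 0.3) → out
#4 (-5,-5): internal coord -5 + (-5)·λ' = -3.486122; -3.486122 ∉ [-0.1, 0.3) → out
#5 (-5,4): internal coord -5 + (4)·λ' = -6.211103; -6.211103 ∉ [-0.1, 0.3) → out
#6 (-2,5): internal coord -2 + (5)·λ' = -3.513878; -3.513878 ∉ [-0.1, 0.3) → out
#7 (-2,-7): internal coord -2 + (-7)·λ' = +0.119429; +0.119429 ∈ [-0.1, 0.3) → IN Λ

1, 7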